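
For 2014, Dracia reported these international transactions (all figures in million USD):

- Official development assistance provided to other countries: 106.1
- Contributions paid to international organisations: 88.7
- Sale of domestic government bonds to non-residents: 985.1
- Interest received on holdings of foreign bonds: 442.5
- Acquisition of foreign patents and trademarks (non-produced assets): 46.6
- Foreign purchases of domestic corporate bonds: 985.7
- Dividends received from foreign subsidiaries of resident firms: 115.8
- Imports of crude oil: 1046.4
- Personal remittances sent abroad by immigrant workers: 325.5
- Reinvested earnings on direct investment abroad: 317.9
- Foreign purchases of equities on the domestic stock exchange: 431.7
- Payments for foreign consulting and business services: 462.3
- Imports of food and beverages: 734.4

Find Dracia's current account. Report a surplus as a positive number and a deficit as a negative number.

Goods: -734.4 - 1046.4 = -1780.8
Services: -462.3
Primary income: 442.5 + 115.8 + 317.9 = 876.2
Secondary income: -88.7 - 325.5 - 106.1 = -520.3
Current account = (-1780.8) + (-462.3) + 876.2 + (-520.3) = -1887.2
(Excluded from the current account — financial account: sale of domestic government bonds to non-residents 985.1, foreign purchases of domestic corporate bonds 985.7, foreign purchases of equities on the domestic stock exchange 431.7; capital account: acquisition of foreign patents and trademarks (non-produced assets) 46.6.)

-1887.2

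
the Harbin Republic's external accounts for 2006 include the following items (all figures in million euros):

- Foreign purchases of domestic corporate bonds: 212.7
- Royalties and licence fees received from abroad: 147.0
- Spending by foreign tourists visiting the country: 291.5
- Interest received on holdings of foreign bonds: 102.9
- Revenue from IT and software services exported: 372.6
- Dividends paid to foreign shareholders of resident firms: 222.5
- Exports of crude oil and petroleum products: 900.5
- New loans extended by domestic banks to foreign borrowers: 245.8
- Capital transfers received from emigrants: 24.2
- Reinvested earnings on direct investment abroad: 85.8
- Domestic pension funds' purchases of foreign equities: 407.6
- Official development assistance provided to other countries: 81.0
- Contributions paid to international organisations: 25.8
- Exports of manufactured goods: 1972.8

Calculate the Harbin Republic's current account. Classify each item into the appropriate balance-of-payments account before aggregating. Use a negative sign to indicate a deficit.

3543.8

Goods: 1972.8 + 900.5 = 2873.3
Services: 291.5 + 372.6 + 147.0 = 811.1
Primary income: 85.8 + 102.9 - 222.5 = -33.8
Secondary income: -25.8 - 81.0 = -106.8
Current account = 2873.3 + 811.1 + (-33.8) + (-106.8) = 3543.8
(Excluded from the current account — financial account: foreign purchases of domestic corporate bonds 212.7, new loans extended by domestic banks to foreign borrowers 245.8, domestic pension funds' purchases of foreign equities 407.6; capital account: capital transfers received from emigrants 24.2.)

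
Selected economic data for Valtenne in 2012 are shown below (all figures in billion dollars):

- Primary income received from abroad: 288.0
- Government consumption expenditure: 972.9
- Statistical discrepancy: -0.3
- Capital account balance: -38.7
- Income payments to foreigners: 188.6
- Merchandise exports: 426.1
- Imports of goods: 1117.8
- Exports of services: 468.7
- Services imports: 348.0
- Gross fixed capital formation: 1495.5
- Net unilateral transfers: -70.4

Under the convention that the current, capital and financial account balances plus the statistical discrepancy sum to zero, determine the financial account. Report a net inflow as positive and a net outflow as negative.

581.0

Goods balance = 426.1 - 1117.8 = -691.7
Services balance = 468.7 - 348.0 = 120.7
Trade balance (goods + services) = -691.7 + 120.7 = -571.0
Net primary income = 288.0 - 188.6 = 99.4
Net secondary income = -70.4
Current account = -571.0 + 99.4 + (-70.4) = -542.0
Financial account = -(-542.0 + (-38.7) + (-0.3)) = 581.0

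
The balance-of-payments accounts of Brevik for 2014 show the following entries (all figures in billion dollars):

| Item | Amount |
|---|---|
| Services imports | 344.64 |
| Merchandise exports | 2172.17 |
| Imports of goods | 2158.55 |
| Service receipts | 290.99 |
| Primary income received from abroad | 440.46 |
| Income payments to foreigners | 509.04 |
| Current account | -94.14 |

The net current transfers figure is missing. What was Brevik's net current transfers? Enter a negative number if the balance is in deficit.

14.47

Current account = goods balance + services balance + net primary income + net secondary income
Sum of the known components = -108.61
Net current transfers = CA - (known components) = -94.14 - (-108.61) = 14.47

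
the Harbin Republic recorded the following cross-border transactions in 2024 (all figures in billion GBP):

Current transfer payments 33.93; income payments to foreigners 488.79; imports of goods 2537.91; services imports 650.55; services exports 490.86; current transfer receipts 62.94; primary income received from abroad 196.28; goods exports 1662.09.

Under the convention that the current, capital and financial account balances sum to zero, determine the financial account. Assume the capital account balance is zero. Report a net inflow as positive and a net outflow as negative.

Goods balance = 1662.09 - 2537.91 = -875.82
Services balance = 490.86 - 650.55 = -159.69
Trade balance (goods + services) = -875.82 + (-159.69) = -1035.51
Net primary income = 196.28 - 488.79 = -292.51
Net secondary income = 62.94 - 33.93 = 29.01
Current account = -1035.51 + (-292.51) + 29.01 = -1299.01
Financial account = -(-1299.01) = 1299.01

1299.01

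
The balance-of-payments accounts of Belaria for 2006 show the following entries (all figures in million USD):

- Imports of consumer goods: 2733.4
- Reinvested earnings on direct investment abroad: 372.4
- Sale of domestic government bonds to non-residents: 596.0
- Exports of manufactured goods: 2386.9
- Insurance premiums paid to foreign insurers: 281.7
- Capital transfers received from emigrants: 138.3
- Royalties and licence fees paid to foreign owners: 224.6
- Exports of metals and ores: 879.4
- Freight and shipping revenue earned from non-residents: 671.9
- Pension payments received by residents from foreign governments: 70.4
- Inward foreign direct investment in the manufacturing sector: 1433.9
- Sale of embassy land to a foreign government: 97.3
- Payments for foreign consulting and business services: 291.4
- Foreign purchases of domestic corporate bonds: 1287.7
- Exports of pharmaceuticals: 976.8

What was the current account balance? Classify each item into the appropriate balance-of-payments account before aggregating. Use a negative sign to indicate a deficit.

Goods: 879.4 - 2733.4 + 2386.9 + 976.8 = 1509.7
Services: -291.4 - 281.7 - 224.6 + 671.9 = -125.8
Primary income: 372.4
Secondary income: 70.4
Current account = 1509.7 + (-125.8) + 372.4 + 70.4 = 1826.7
(Excluded from the current account — financial account: sale of domestic government bonds to non-residents 596.0, inward foreign direct investment in the manufacturing sector 1433.9, foreign purchases of domestic corporate bonds 1287.7; capital account: capital transfers received from emigrants 138.3, sale of embassy land to a foreign government 97.3.)

1826.7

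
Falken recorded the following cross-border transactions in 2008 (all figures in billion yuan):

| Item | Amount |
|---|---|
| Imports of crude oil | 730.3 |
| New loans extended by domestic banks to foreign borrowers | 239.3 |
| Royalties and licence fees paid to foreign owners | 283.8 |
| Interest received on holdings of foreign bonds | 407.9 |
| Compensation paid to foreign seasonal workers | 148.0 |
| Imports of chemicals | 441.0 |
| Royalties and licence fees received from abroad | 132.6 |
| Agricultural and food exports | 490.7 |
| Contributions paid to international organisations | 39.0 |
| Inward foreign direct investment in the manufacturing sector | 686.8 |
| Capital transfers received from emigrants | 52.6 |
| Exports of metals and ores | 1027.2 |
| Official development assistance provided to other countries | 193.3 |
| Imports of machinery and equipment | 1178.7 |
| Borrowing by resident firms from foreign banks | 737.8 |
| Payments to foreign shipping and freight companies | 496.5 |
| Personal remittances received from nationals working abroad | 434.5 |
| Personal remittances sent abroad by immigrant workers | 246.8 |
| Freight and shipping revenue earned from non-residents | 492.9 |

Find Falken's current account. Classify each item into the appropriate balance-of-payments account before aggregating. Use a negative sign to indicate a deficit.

Goods: -1178.7 + 490.7 - 730.3 + 1027.2 - 441.0 = -832.1
Services: 132.6 - 496.5 + 492.9 - 283.8 = -154.8
Primary income: -148.0 + 407.9 = 259.9
Secondary income: -39.0 + 434.5 - 193.3 - 246.8 = -44.6
Current account = (-832.1) + (-154.8) + 259.9 + (-44.6) = -771.6
(Excluded from the current account — financial account: new loans extended by domestic banks to foreign borrowers 239.3, inward foreign direct investment in the manufacturing sector 686.8, borrowing by resident firms from foreign banks 737.8; capital account: capital transfers received from emigrants 52.6.)

-771.6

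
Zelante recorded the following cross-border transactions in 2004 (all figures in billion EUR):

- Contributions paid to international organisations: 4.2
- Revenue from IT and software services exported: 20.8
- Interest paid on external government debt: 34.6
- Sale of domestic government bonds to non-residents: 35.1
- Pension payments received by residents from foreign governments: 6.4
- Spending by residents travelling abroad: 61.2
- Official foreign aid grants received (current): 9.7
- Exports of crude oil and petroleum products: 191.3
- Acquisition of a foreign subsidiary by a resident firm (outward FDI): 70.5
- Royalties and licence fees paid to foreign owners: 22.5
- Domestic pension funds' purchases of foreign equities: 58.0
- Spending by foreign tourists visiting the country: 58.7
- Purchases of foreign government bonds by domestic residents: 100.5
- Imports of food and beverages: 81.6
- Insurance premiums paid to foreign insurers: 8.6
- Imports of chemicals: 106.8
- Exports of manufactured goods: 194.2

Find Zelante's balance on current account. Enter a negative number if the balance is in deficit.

Goods: 191.3 + 194.2 - 106.8 - 81.6 = 197.1
Services: -61.2 - 22.5 + 58.7 + 20.8 - 8.6 = -12.8
Primary income: -34.6
Secondary income: 6.4 - 4.2 + 9.7 = 11.9
Current account = 197.1 + (-12.8) + (-34.6) + 11.9 = 161.6
(Excluded from the current account — financial account: sale of domestic government bonds to non-residents 35.1, acquisition of a foreign subsidiary by a resident firm (outward FDI) 70.5, domestic pension funds' purchases of foreign equities 58.0, purchases of foreign government bonds by domestic residents 100.5.)

161.6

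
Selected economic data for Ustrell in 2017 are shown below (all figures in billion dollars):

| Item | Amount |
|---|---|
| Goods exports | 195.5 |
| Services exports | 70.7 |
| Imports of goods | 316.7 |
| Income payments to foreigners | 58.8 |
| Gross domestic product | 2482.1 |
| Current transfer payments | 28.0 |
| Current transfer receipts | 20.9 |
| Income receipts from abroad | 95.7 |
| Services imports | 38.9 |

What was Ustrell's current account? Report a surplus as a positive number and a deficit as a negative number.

Goods balance = 195.5 - 316.7 = -121.2
Services balance = 70.7 - 38.9 = 31.8
Trade balance (goods + services) = -121.2 + 31.8 = -89.4
Net primary income = 95.7 - 58.8 = 36.9
Net secondary income = 20.9 - 28.0 = -7.1
Current account = -89.4 + 36.9 + (-7.1) = -59.6

-59.6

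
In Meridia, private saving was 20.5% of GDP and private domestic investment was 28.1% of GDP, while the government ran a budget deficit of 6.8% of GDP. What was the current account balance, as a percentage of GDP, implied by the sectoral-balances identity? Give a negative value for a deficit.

By the sectoral-balances identity, CA = (S_private - I) + (T - G).
Private balance = 20.5 - 28.1 = -7.6
Government balance (T - G) = -6.8
CA = -7.6 + (-6.8) = -14.4

-14.4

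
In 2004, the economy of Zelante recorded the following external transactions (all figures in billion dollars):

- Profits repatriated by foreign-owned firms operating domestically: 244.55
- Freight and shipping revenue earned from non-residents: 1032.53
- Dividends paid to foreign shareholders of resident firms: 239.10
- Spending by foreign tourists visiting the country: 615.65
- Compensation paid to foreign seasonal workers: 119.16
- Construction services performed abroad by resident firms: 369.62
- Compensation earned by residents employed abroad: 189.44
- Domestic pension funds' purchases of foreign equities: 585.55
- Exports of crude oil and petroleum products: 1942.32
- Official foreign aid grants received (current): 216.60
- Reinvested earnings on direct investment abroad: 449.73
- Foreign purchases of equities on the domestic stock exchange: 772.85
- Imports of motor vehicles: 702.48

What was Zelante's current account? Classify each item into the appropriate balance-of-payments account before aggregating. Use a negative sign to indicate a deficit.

Goods: 1942.32 - 702.48 = 1239.84
Services: 369.62 + 1032.53 + 615.65 = 2017.80
Primary income: 189.44 - 244.55 - 119.16 - 239.10 + 449.73 = 36.36
Secondary income: 216.60
Current account = 1239.84 + 2017.80 + 36.36 + 216.60 = 3510.60
(Excluded from the current account — financial account: domestic pension funds' purchases of foreign equities 585.55, foreign purchases of equities on the domestic stock exchange 772.85.)

3510.60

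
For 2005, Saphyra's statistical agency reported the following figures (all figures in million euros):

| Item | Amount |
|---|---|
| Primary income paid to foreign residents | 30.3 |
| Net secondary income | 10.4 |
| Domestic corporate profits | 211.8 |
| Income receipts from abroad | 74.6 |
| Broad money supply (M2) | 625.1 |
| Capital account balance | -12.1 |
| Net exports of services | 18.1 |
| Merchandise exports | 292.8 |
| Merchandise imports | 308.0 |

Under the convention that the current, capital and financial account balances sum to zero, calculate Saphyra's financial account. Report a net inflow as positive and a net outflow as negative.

Goods balance = 292.8 - 308.0 = -15.2
Services balance = 18.1
Trade balance (goods + services) = -15.2 + 18.1 = 2.9
Net primary income = 74.6 - 30.3 = 44.3
Net secondary income = 10.4
Current account = 2.9 + 44.3 + 10.4 = 57.6
Financial account = -(57.6 + (-12.1)) = -45.5

-45.5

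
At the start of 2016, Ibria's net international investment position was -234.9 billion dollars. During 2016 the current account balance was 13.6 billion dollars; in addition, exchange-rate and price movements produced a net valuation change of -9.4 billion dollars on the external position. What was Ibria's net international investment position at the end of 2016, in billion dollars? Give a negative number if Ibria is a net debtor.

-230.7

Change in NIIP = current account + net valuation change = 13.6 + (-9.4) = 4.2
End-of-year NIIP = -234.9 + 4.2 = -230.7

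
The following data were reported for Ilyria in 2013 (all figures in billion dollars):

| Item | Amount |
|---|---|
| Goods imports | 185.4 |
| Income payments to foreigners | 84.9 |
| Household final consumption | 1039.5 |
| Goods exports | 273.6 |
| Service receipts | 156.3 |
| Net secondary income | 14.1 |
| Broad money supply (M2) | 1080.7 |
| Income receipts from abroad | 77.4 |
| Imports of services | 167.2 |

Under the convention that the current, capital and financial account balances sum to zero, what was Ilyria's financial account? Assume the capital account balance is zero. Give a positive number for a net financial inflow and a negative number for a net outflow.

-83.9

Goods balance = 273.6 - 185.4 = 88.2
Services balance = 156.3 - 167.2 = -10.9
Trade balance (goods + services) = 88.2 + (-10.9) = 77.3
Net primary income = 77.4 - 84.9 = -7.5
Net secondary income = 14.1
Current account = 77.3 + (-7.5) + 14.1 = 83.9
Financial account = -(83.9) = -83.9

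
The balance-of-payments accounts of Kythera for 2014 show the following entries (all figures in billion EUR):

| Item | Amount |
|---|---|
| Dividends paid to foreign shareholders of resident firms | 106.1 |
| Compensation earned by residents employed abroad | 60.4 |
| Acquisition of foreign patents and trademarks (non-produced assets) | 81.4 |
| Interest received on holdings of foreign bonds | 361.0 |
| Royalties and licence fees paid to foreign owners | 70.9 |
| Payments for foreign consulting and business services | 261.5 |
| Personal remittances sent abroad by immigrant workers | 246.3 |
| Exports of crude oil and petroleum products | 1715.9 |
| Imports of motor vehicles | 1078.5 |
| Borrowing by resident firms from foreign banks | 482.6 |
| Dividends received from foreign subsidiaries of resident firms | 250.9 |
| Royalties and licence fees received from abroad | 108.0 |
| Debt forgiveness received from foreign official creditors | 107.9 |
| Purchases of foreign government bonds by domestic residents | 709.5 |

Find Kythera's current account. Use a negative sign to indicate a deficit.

Goods: 1715.9 - 1078.5 = 637.4
Services: 108.0 - 261.5 - 70.9 = -224.4
Primary income: -106.1 + 361.0 + 250.9 + 60.4 = 566.2
Secondary income: -246.3
Current account = 637.4 + (-224.4) + 566.2 + (-246.3) = 732.9
(Excluded from the current account — capital account: acquisition of foreign patents and trademarks (non-produced assets) 81.4, debt forgiveness received from foreign official creditors 107.9; financial account: borrowing by resident firms from foreign banks 482.6, purchases of foreign government bonds by domestic residents 709.5.)

732.9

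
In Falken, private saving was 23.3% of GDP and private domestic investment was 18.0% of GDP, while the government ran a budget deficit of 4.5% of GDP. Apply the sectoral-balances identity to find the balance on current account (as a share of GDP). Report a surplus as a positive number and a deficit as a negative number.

0.8

By the sectoral-balances identity, CA = (S_private - I) + (T - G).
Private balance = 23.3 - 18.0 = 5.3
Government balance (T - G) = -4.5
CA = 5.3 + (-4.5) = 0.8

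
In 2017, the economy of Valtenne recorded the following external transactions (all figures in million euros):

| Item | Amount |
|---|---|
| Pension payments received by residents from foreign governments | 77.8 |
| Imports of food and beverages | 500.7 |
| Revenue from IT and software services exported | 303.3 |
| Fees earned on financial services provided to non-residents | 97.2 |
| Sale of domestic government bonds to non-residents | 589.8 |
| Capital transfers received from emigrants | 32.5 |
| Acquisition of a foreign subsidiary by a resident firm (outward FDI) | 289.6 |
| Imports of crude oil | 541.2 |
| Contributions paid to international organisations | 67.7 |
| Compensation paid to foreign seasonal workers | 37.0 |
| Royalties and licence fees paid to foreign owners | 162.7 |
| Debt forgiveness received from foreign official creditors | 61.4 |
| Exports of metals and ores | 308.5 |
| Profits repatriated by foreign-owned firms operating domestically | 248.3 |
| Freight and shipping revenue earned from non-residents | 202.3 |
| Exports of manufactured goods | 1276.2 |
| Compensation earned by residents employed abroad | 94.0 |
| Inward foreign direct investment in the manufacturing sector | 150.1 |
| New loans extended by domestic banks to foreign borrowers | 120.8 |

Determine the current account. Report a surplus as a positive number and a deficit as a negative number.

Goods: -541.2 + 1276.2 - 500.7 + 308.5 = 542.8
Services: 97.2 + 303.3 + 202.3 - 162.7 = 440.1
Primary income: 94.0 - 248.3 - 37.0 = -191.3
Secondary income: -67.7 + 77.8 = 10.1
Current account = 542.8 + 440.1 + (-191.3) + 10.1 = 801.7
(Excluded from the current account — financial account: sale of domestic government bonds to non-residents 589.8, acquisition of a foreign subsidiary by a resident firm (outward FDI) 289.6, inward foreign direct investment in the manufacturing sector 150.1, new loans extended by domestic banks to foreign borrowers 120.8; capital account: capital transfers received from emigrants 32.5, debt forgiveness received from foreign official creditors 61.4.)

801.7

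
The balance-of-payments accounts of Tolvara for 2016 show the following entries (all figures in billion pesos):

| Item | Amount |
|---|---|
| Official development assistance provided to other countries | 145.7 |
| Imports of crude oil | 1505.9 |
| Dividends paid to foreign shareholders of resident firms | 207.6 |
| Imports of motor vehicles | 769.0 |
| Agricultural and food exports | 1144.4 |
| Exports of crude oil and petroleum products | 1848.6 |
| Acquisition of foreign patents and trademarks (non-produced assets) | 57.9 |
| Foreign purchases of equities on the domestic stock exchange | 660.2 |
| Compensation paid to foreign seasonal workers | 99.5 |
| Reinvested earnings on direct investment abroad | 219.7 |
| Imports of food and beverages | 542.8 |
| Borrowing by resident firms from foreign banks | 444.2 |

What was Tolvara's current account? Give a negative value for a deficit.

Goods: -1505.9 - 769.0 + 1848.6 + 1144.4 - 542.8 = 175.3
Primary income: 219.7 - 99.5 - 207.6 = -87.4
Secondary income: -145.7
Current account = 175.3 + (-87.4) + (-145.7) = -57.8
(Excluded from the current account — capital account: acquisition of foreign patents and trademarks (non-produced assets) 57.9; financial account: foreign purchases of equities on the domestic stock exchange 660.2, borrowing by resident firms from foreign banks 444.2.)

-57.8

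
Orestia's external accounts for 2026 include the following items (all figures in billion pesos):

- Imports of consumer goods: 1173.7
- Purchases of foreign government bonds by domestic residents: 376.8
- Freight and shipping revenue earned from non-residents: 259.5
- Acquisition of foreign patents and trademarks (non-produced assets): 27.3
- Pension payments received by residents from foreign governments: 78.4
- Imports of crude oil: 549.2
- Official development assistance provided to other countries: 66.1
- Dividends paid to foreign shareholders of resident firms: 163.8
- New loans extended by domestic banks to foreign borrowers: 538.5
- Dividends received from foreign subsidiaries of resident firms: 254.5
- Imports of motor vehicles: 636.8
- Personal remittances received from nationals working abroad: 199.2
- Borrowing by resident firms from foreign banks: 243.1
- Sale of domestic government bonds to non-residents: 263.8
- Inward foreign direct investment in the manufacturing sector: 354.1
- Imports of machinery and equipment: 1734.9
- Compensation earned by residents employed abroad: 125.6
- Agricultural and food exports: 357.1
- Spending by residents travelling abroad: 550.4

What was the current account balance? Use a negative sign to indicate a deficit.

-3600.6

Goods: -1173.7 - 1734.9 - 549.2 + 357.1 - 636.8 = -3737.5
Services: -550.4 + 259.5 = -290.9
Primary income: -163.8 + 125.6 + 254.5 = 216.3
Secondary income: 78.4 - 66.1 + 199.2 = 211.5
Current account = (-3737.5) + (-290.9) + 216.3 + 211.5 = -3600.6
(Excluded from the current account — financial account: purchases of foreign government bonds by domestic residents 376.8, new loans extended by domestic banks to foreign borrowers 538.5, borrowing by resident firms from foreign banks 243.1, sale of domestic government bonds to non-residents 263.8, inward foreign direct investment in the manufacturing sector 354.1; capital account: acquisition of foreign patents and trademarks (non-produced assets) 27.3.)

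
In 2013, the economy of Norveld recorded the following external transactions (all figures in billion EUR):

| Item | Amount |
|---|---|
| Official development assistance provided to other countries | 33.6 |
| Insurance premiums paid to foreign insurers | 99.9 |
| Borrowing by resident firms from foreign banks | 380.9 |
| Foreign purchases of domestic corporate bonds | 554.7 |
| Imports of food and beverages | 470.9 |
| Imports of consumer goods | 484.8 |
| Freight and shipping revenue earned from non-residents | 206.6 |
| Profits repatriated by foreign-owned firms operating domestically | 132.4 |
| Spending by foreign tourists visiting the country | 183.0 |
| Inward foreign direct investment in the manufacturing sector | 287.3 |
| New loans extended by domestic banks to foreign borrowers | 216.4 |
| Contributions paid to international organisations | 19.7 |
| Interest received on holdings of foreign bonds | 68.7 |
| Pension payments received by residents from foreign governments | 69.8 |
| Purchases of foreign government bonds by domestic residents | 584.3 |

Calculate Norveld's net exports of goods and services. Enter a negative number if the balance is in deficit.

Goods: -484.8 - 470.9 = -955.7
Services: -99.9 + 183.0 + 206.6 = 289.7
Trade balance = -955.7 + 289.7 = -666.0
(Excluded from the trade balance — secondary income: official development assistance provided to other countries 33.6, contributions paid to international organisations 19.7, pension payments received by residents from foreign governments 69.8; financial account: borrowing by resident firms from foreign banks 380.9, foreign purchases of domestic corporate bonds 554.7, inward foreign direct investment in the manufacturing sector 287.3, new loans extended by domestic banks to foreign borrowers 216.4, purchases of foreign government bonds by domestic residents 584.3; primary income: profits repatriated by foreign-owned firms operating domestically 132.4, interest received on holdings of foreign bonds 68.7.)

-666.0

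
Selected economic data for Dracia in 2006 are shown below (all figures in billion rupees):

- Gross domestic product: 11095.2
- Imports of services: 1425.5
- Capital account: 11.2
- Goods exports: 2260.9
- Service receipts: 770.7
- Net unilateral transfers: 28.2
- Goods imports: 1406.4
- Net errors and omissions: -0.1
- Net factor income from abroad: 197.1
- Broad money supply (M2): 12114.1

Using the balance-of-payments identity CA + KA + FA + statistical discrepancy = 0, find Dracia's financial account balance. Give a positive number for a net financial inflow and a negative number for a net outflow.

Goods balance = 2260.9 - 1406.4 = 854.5
Services balance = 770.7 - 1425.5 = -654.8
Trade balance (goods + services) = 854.5 + (-654.8) = 199.7
Net primary income = 197.1
Net secondary income = 28.2
Current account = 199.7 + 197.1 + 28.2 = 425.0
Financial account = -(425.0 + 11.2 + (-0.1)) = -436.1

-436.1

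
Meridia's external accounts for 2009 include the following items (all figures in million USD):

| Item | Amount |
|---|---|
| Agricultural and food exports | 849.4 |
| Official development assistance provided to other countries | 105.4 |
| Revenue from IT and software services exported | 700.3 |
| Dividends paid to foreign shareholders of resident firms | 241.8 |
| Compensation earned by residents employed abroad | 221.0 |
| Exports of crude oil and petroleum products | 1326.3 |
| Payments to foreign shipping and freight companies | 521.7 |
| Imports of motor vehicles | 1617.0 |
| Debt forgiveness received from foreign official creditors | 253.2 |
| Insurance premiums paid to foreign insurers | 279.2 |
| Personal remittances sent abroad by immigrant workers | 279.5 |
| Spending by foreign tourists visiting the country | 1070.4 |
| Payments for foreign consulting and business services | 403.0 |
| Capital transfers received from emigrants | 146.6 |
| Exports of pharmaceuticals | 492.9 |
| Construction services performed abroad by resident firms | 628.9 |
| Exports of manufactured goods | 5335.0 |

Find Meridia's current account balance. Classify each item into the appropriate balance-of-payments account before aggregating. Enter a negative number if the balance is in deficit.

7176.6

Goods: 5335.0 + 492.9 - 1617.0 + 1326.3 + 849.4 = 6386.6
Services: -403.0 + 700.3 + 1070.4 - 279.2 + 628.9 - 521.7 = 1195.7
Primary income: -241.8 + 221.0 = -20.8
Secondary income: -279.5 - 105.4 = -384.9
Current account = 6386.6 + 1195.7 + (-20.8) + (-384.9) = 7176.6
(Excluded from the current account — capital account: debt forgiveness received from foreign official creditors 253.2, capital transfers received from emigrants 146.6.)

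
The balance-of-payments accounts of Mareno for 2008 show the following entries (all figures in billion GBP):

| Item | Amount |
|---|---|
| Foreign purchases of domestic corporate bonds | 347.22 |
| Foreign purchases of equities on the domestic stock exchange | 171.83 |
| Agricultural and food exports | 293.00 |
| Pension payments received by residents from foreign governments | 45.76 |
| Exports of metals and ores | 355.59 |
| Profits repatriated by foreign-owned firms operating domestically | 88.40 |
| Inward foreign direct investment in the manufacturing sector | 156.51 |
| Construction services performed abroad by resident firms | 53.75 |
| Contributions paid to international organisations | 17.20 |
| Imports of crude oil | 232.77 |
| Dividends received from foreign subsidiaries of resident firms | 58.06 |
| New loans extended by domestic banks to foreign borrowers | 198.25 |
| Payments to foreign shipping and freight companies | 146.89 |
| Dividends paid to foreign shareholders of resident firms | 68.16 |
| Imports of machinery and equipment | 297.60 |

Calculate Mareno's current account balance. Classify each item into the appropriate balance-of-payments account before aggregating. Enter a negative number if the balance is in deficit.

-44.86

Goods: 355.59 + 293.00 - 232.77 - 297.60 = 118.22
Services: 53.75 - 146.89 = -93.14
Primary income: -68.16 + 58.06 - 88.40 = -98.50
Secondary income: -17.20 + 45.76 = 28.56
Current account = 118.22 + (-93.14) + (-98.50) + 28.56 = -44.86
(Excluded from the current account — financial account: foreign purchases of domestic corporate bonds 347.22, foreign purchases of equities on the domestic stock exchange 171.83, inward foreign direct investment in the manufacturing sector 156.51, new loans extended by domestic banks to foreign borrowers 198.25.)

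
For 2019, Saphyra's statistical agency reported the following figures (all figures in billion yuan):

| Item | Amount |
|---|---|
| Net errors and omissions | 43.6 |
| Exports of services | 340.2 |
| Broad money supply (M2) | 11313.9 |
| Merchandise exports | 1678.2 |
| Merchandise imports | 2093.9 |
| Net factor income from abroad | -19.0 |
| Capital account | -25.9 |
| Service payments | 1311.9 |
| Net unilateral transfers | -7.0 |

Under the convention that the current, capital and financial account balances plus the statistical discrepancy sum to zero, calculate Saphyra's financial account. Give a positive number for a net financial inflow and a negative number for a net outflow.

Goods balance = 1678.2 - 2093.9 = -415.7
Services balance = 340.2 - 1311.9 = -971.7
Trade balance (goods + services) = -415.7 + (-971.7) = -1387.4
Net primary income = -19.0
Net secondary income = -7.0
Current account = -1387.4 + (-19.0) + (-7.0) = -1413.4
Financial account = -(-1413.4 + (-25.9) + 43.6) = 1395.7

1395.7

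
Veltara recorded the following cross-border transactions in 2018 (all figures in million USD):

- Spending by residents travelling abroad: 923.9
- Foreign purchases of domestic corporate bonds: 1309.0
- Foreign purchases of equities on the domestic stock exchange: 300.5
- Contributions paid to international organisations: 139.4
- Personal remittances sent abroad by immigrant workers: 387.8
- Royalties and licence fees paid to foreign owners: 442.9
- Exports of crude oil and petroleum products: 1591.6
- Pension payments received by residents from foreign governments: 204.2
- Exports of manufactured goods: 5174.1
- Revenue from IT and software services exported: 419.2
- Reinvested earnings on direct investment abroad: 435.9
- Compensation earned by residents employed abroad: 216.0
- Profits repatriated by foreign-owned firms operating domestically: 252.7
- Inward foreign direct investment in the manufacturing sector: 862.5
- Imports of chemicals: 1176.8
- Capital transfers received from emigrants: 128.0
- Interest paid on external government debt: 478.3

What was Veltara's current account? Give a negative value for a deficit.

Goods: -1176.8 + 1591.6 + 5174.1 = 5588.9
Services: -923.9 + 419.2 - 442.9 = -947.6
Primary income: 435.9 + 216.0 - 252.7 - 478.3 = -79.1
Secondary income: 204.2 - 387.8 - 139.4 = -323.0
Current account = 5588.9 + (-947.6) + (-79.1) + (-323.0) = 4239.2
(Excluded from the current account — financial account: foreign purchases of domestic corporate bonds 1309.0, foreign purchases of equities on the domestic stock exchange 300.5, inward foreign direct investment in the manufacturing sector 862.5; capital account: capital transfers received from emigrants 128.0.)

4239.2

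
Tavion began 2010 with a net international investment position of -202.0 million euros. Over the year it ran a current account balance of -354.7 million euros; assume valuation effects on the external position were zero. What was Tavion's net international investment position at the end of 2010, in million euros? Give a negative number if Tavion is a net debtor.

-556.7

With no valuation effects, change in NIIP = current account = -354.7
End-of-year NIIP = -202.0 + (-354.7) = -556.7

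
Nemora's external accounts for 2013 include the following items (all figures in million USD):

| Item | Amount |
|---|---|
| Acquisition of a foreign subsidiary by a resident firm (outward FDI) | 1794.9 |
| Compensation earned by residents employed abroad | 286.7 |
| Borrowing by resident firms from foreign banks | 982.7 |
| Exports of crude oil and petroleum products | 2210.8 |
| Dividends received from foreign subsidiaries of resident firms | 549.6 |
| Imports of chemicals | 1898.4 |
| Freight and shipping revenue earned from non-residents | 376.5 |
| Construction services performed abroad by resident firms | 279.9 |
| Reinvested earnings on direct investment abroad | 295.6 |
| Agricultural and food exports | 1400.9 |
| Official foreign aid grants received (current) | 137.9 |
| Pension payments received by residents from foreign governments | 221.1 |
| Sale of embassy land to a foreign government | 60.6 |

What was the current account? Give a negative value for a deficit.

3860.6

Goods: -1898.4 + 2210.8 + 1400.9 = 1713.3
Services: 279.9 + 376.5 = 656.4
Primary income: 295.6 + 286.7 + 549.6 = 1131.9
Secondary income: 221.1 + 137.9 = 359.0
Current account = 1713.3 + 656.4 + 1131.9 + 359.0 = 3860.6
(Excluded from the current account — financial account: acquisition of a foreign subsidiary by a resident firm (outward FDI) 1794.9, borrowing by resident firms from foreign banks 982.7; capital account: sale of embassy land to a foreign government 60.6.)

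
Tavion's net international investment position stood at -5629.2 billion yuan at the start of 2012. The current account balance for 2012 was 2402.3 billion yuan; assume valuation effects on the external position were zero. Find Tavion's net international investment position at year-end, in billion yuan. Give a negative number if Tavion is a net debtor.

With no valuation effects, change in NIIP = current account = 2402.3
End-of-year NIIP = -5629.2 + 2402.3 = -3226.9

-3226.9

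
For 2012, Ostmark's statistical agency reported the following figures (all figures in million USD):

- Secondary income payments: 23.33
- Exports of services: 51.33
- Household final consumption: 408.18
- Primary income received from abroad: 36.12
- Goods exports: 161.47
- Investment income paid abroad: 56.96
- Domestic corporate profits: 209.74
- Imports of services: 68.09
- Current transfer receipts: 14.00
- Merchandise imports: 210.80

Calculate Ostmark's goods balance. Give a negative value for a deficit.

Goods balance = 161.47 - 210.80 = -49.33

-49.33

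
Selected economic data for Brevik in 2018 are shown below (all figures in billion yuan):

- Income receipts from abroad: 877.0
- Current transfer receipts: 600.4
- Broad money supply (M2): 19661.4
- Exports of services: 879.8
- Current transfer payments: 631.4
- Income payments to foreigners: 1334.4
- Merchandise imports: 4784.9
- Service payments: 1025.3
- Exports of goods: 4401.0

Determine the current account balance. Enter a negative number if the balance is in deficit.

-1017.8

Goods balance = 4401.0 - 4784.9 = -383.9
Services balance = 879.8 - 1025.3 = -145.5
Trade balance (goods + services) = -383.9 + (-145.5) = -529.4
Net primary income = 877.0 - 1334.4 = -457.4
Net secondary income = 600.4 - 631.4 = -31.0
Current account = -529.4 + (-457.4) + (-31.0) = -1017.8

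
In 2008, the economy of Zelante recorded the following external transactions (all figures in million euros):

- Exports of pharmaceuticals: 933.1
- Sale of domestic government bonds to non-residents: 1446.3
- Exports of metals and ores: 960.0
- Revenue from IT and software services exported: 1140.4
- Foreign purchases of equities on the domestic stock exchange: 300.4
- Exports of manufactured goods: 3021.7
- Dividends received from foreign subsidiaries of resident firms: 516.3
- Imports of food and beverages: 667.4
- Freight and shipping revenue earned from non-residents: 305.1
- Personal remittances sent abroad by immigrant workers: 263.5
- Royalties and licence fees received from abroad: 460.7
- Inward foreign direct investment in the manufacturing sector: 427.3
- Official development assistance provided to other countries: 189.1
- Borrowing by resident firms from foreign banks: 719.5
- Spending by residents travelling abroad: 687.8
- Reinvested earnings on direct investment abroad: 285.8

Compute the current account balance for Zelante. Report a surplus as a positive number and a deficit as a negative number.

Goods: 3021.7 + 933.1 - 667.4 + 960.0 = 4247.4
Services: 1140.4 + 305.1 + 460.7 - 687.8 = 1218.4
Primary income: 516.3 + 285.8 = 802.1
Secondary income: -263.5 - 189.1 = -452.6
Current account = 4247.4 + 1218.4 + 802.1 + (-452.6) = 5815.3
(Excluded from the current account — financial account: sale of domestic government bonds to non-residents 1446.3, foreign purchases of equities on the domestic stock exchange 300.4, inward foreign direct investment in the manufacturing sector 427.3, borrowing by resident firms from foreign banks 719.5.)

5815.3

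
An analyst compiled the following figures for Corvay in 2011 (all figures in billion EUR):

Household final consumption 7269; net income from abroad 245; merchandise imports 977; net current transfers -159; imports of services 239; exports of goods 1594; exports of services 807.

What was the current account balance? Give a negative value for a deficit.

Goods balance = 1594 - 977 = 617
Services balance = 807 - 239 = 568
Trade balance (goods + services) = 617 + 568 = 1185
Net primary income = 245
Net secondary income = -159
Current account = 1185 + 245 + (-159) = 1271

1271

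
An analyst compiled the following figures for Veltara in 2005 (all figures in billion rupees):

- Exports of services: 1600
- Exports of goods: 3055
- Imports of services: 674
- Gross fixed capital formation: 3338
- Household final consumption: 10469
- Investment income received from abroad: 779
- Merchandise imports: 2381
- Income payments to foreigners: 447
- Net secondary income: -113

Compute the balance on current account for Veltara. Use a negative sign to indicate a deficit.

1819

Goods balance = 3055 - 2381 = 674
Services balance = 1600 - 674 = 926
Trade balance (goods + services) = 674 + 926 = 1600
Net primary income = 779 - 447 = 332
Net secondary income = -113
Current account = 1600 + 332 + (-113) = 1819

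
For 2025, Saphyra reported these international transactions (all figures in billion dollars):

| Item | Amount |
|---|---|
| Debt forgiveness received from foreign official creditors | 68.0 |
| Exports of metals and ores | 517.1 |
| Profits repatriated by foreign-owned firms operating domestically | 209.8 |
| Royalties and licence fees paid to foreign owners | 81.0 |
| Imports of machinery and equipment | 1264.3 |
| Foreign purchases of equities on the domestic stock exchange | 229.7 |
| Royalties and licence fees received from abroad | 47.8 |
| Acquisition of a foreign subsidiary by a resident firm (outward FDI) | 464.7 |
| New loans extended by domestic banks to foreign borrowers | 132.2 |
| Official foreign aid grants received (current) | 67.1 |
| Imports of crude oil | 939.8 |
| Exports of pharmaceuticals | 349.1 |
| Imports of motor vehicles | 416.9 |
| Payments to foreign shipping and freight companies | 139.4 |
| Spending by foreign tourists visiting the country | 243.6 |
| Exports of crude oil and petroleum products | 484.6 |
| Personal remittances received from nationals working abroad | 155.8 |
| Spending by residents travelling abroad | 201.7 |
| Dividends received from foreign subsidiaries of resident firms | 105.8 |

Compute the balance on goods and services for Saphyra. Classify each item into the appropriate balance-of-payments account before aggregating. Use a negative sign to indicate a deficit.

Goods: 517.1 + 349.1 - 939.8 - 1264.3 - 416.9 + 484.6 = -1270.2
Services: -139.4 - 81.0 + 47.8 + 243.6 - 201.7 = -130.7
Trade balance = -1270.2 + (-130.7) = -1400.9
(Excluded from the trade balance — capital account: debt forgiveness received from foreign official creditors 68.0; primary income: profits repatriated by foreign-owned firms operating domestically 209.8, dividends received from foreign subsidiaries of resident firms 105.8; financial account: foreign purchases of equities on the domestic stock exchange 229.7, acquisition of a foreign subsidiary by a resident firm (outward FDI) 464.7, new loans extended by domestic banks to foreign borrowers 132.2; secondary income: official foreign aid grants received (current) 67.1, personal remittances received from nationals working abroad 155.8.)

-1400.9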